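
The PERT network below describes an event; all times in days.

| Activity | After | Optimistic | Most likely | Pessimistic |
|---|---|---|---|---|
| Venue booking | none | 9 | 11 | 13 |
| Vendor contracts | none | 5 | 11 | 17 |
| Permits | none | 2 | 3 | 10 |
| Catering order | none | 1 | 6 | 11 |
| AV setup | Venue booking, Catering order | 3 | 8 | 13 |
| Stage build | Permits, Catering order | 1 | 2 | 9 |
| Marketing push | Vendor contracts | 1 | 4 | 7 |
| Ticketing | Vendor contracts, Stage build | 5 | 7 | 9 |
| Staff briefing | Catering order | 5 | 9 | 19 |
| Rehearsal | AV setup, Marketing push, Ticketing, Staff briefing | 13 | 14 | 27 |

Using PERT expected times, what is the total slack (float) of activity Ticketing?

1 days

te_Venue booking = (9 + 4·11 + 13)/6 = 66/6 = 11
te_Vendor contracts = (5 + 4·11 + 17)/6 = 66/6 = 11
te_Permits = (2 + 4·3 + 10)/6 = 24/6 = 4
te_Catering order = (1 + 4·6 + 11)/6 = 36/6 = 6
te_AV setup = (3 + 4·8 + 13)/6 = 48/6 = 8
te_Stage build = (1 + 4·2 + 9)/6 = 18/6 = 3
te_Marketing push = (1 + 4·4 + 7)/6 = 24/6 = 4
te_Ticketing = (5 + 4·7 + 9)/6 = 42/6 = 7
te_Staff briefing = (5 + 4·9 + 19)/6 = 60/6 = 10
te_Rehearsal = (13 + 4·14 + 27)/6 = 96/6 = 16

Forward pass:
ES_Venue booking = 0; EF_Venue booking = 11
ES_Vendor contracts = 0; EF_Vendor contracts = 11
ES_Permits = 0; EF_Permits = 4
ES_Catering order = 0; EF_Catering order = 6
ES_AV setup = max(EF_Venue booking=11, EF_Catering order=6) = 11; EF_AV setup = 11+8 = 19
ES_Stage build = max(EF_Permits=4, EF_Catering order=6) = 6; EF_Stage build = 6+3 = 9
ES_Marketing push = 11; EF_Marketing push = 11+4 = 15
ES_Ticketing = max(EF_Vendor contracts=11, EF_Stage build=9) = 11; EF_Ticketing = 11+7 = 18
ES_Staff briefing = 6; EF_Staff briefing = 6+10 = 16
ES_Rehearsal = max(EF_AV setup=19, EF_Marketing push=15, EF_Ticketing=18, EF_Staff briefing=16) = 19; EF_Rehearsal = 19+16 = 35
Expected project duration μ = 35 days. Critical path: Venue booking → AV setup → Rehearsal.

Backward pass:
LF_Rehearsal = 35; LS_Rehearsal = 35−16 = 19
LF_Staff briefing = LS_Rehearsal = 19; LS_Staff briefing = 19−10 = 9
LF_Ticketing = LS_Rehearsal = 19; LS_Ticketing = 19−7 = 12
LF_Marketing push = LS_Rehearsal = 19; LS_Marketing push = 19−4 = 15
LF_Stage build = LS_Ticketing = 12; LS_Stage build = 12−3 = 9
LF_AV setup = LS_Rehearsal = 19; LS_AV setup = 19−8 = 11
LF_Catering order = min(LS_AV setup=11, LS_Stage build=9, LS_Staff briefing=9) = 9; LS_Catering order = 9−6 = 3
LF_Permits = LS_Stage build = 9; LS_Permits = 9−4 = 5
LF_Vendor contracts = min(LS_Marketing push=15, LS_Ticketing=12) = 12; LS_Vendor contracts = 12−11 = 1
LF_Venue booking = LS_AV setup = 11; LS_Venue booking = 11−11 = 0
Slack_Ticketing = LS_Ticketing − ES_Ticketing = 12 − 11 = 1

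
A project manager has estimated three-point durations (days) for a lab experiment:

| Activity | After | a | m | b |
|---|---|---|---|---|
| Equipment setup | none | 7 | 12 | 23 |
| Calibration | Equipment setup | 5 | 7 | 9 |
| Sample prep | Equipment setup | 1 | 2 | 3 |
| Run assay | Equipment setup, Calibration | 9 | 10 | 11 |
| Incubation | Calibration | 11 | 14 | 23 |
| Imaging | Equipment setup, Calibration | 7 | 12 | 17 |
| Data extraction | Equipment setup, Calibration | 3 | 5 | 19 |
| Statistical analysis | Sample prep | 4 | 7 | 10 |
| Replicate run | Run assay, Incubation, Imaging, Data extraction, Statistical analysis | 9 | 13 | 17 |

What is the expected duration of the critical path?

48 days

te_Equipment setup = (7 + 4·12 + 23)/6 = 78/6 = 13
te_Calibration = (5 + 4·7 + 9)/6 = 42/6 = 7
te_Sample prep = (1 + 4·2 + 3)/6 = 12/6 = 2
te_Run assay = (9 + 4·10 + 11)/6 = 60/6 = 10
te_Incubation = (11 + 4·14 + 23)/6 = 90/6 = 15
te_Imaging = (7 + 4·12 + 17)/6 = 72/6 = 12
te_Data extraction = (3 + 4·5 + 19)/6 = 42/6 = 7
te_Statistical analysis = (4 + 4·7 + 10)/6 = 42/6 = 7
te_Replicate run = (9 + 4·13 + 17)/6 = 78/6 = 13

Forward pass:
ES_Equipment setup = 0; EF_Equipment setup = 13
ES_Calibration = 13; EF_Calibration = 13+7 = 20
ES_Sample prep = 13; EF_Sample prep = 13+2 = 15
ES_Run assay = max(EF_Equipment setup=13, EF_Calibration=20) = 20; EF_Run assay = 20+10 = 30
ES_Incubation = 20; EF_Incubation = 20+15 = 35
ES_Imaging = max(EF_Equipment setup=13, EF_Calibration=20) = 20; EF_Imaging = 20+12 = 32
ES_Data extraction = max(EF_Equipment setup=13, EF_Calibration=20) = 20; EF_Data extraction = 20+7 = 27
ES_Statistical analysis = 15; EF_Statistical analysis = 15+7 = 22
ES_Replicate run = max(EF_Run assay=30, EF_Incubation=35, EF_Imaging=32, EF_Data extraction=27, EF_Statistical analysis=22) = 35; EF_Replicate run = 35+13 = 48
Expected project duration μ = 48 days. Critical path: Equipment setup → Calibration → Incubation → Replicate run.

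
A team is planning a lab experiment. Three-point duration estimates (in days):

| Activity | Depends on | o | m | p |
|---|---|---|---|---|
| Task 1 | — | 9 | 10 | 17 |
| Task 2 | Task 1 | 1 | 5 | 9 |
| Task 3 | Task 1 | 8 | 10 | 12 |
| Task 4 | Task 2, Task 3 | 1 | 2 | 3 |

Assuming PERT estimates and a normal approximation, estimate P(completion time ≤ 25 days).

te_Task 1 = (9 + 4·10 + 17)/6 = 66/6 = 11; σ²_Task 1 = ((17−9)/6)² = 1.778
te_Task 2 = (1 + 4·5 + 9)/6 = 30/6 = 5; σ²_Task 2 = ((9−1)/6)² = 1.778
te_Task 3 = (8 + 4·10 + 12)/6 = 60/6 = 10; σ²_Task 3 = ((12−8)/6)² = 0.444
te_Task 4 = (1 + 4·2 + 3)/6 = 12/6 = 2; σ²_Task 4 = ((3−1)/6)² = 0.111

Forward pass:
ES_Task 1 = 0; EF_Task 1 = 11
ES_Task 2 = 11; EF_Task 2 = 11+5 = 16
ES_Task 3 = 11; EF_Task 3 = 11+10 = 21
ES_Task 4 = max(EF_Task 2=16, EF_Task 3=21) = 21; EF_Task 4 = 21+2 = 23
Expected project duration μ = 23 days. Critical path: Task 1 → Task 3 → Task 4.

Variance along critical path = 1.778 + 0.444 + 0.111 = 2.333; σ = √2.333 = 1.528 days.
Z = (25 − 23) / 1.528 = 1.309
P(T ≤ 25) = Φ(1.309) ≈ 0.905

0.905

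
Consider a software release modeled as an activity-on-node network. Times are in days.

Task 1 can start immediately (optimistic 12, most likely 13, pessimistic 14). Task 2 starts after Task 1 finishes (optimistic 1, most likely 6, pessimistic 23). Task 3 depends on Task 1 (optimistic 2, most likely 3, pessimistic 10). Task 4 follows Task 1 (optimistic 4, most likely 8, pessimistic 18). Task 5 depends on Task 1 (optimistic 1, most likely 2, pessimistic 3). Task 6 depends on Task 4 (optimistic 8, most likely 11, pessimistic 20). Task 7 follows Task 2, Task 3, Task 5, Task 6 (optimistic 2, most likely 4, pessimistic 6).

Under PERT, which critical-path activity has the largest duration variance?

Task 4

te_Task 1 = (12 + 4·13 + 14)/6 = 78/6 = 13; σ²_Task 1 = ((14−12)/6)² = 0.111
te_Task 2 = (1 + 4·6 + 23)/6 = 48/6 = 8; σ²_Task 2 = ((23−1)/6)² = 13.444
te_Task 3 = (2 + 4·3 + 10)/6 = 24/6 = 4; σ²_Task 3 = ((10−2)/6)² = 1.778
te_Task 4 = (4 + 4·8 + 18)/6 = 54/6 = 9; σ²_Task 4 = ((18−4)/6)² = 5.444
te_Task 5 = (1 + 4·2 + 3)/6 = 12/6 = 2; σ²_Task 5 = ((3−1)/6)² = 0.111
te_Task 6 = (8 + 4·11 + 20)/6 = 72/6 = 12; σ²_Task 6 = ((20−8)/6)² = 4.000
te_Task 7 = (2 + 4·4 + 6)/6 = 24/6 = 4; σ²_Task 7 = ((6−2)/6)² = 0.444

Forward pass:
ES_Task 1 = 0; EF_Task 1 = 13
ES_Task 2 = 13; EF_Task 2 = 13+8 = 21
ES_Task 3 = 13; EF_Task 3 = 13+4 = 17
ES_Task 4 = 13; EF_Task 4 = 13+9 = 22
ES_Task 5 = 13; EF_Task 5 = 13+2 = 15
ES_Task 6 = 22; EF_Task 6 = 22+12 = 34
ES_Task 7 = max(EF_Task 2=21, EF_Task 3=17, EF_Task 5=15, EF_Task 6=34) = 34; EF_Task 7 = 34+4 = 38
Expected project duration μ = 38 days. Critical path: Task 1 → Task 4 → Task 6 → Task 7.

Variances on critical path: σ²_Task 1=0.111, σ²_Task 4=5.444, σ²_Task 6=4.000, σ²_Task 7=0.444.
Largest is σ²_Task 4 = 5.444.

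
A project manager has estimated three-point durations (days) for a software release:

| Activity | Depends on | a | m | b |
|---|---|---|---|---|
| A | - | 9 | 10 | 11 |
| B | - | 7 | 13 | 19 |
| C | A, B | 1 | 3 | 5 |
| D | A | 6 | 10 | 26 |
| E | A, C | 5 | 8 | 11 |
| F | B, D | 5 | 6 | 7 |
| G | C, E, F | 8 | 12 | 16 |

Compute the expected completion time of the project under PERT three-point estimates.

40 days

te_A = (9 + 4·10 + 11)/6 = 60/6 = 10
te_B = (7 + 4·13 + 19)/6 = 78/6 = 13
te_C = (1 + 4·3 + 5)/6 = 18/6 = 3
te_D = (6 + 4·10 + 26)/6 = 72/6 = 12
te_E = (5 + 4·8 + 11)/6 = 48/6 = 8
te_F = (5 + 4·6 + 7)/6 = 36/6 = 6
te_G = (8 + 4·12 + 16)/6 = 72/6 = 12

Forward pass:
ES_A = 0; EF_A = 10
ES_B = 0; EF_B = 13
ES_C = max(EF_A=10, EF_B=13) = 13; EF_C = 13+3 = 16
ES_D = 10; EF_D = 10+12 = 22
ES_E = max(EF_A=10, EF_C=16) = 16; EF_E = 16+8 = 24
ES_F = max(EF_B=13, EF_D=22) = 22; EF_F = 22+6 = 28
ES_G = max(EF_C=16, EF_E=24, EF_F=28) = 28; EF_G = 28+12 = 40
Expected project duration μ = 40 days. Critical path: A → D → F → G.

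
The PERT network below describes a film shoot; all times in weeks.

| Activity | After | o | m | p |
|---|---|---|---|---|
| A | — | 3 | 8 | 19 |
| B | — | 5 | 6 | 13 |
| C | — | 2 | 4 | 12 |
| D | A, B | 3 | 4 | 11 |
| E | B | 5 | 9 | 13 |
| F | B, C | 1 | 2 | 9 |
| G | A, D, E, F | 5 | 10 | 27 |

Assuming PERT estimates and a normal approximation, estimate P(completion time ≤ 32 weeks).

te_A = (3 + 4·8 + 19)/6 = 54/6 = 9; σ²_A = ((19−3)/6)² = 7.111
te_B = (5 + 4·6 + 13)/6 = 42/6 = 7; σ²_B = ((13−5)/6)² = 1.778
te_C = (2 + 4·4 + 12)/6 = 30/6 = 5; σ²_C = ((12−2)/6)² = 2.778
te_D = (3 + 4·4 + 11)/6 = 30/6 = 5; σ²_D = ((11−3)/6)² = 1.778
te_E = (5 + 4·9 + 13)/6 = 54/6 = 9; σ²_E = ((13−5)/6)² = 1.778
te_F = (1 + 4·2 + 9)/6 = 18/6 = 3; σ²_F = ((9−1)/6)² = 1.778
te_G = (5 + 4·10 + 27)/6 = 72/6 = 12; σ²_G = ((27−5)/6)² = 13.444

Forward pass:
ES_A = 0; EF_A = 9
ES_B = 0; EF_B = 7
ES_C = 0; EF_C = 5
ES_D = max(EF_A=9, EF_B=7) = 9; EF_D = 9+5 = 14
ES_E = 7; EF_E = 7+9 = 16
ES_F = max(EF_B=7, EF_C=5) = 7; EF_F = 7+3 = 10
ES_G = max(EF_A=9, EF_D=14, EF_E=16, EF_F=10) = 16; EF_G = 16+12 = 28
Expected project duration μ = 28 weeks. Critical path: B → E → G.

Variance along critical path = 1.778 + 1.778 + 13.444 = 17.000; σ = √17.000 = 4.123 weeks.
Z = (32 − 28) / 4.123 = 0.970
P(T ≤ 32) = Φ(0.970) ≈ 0.834

0.834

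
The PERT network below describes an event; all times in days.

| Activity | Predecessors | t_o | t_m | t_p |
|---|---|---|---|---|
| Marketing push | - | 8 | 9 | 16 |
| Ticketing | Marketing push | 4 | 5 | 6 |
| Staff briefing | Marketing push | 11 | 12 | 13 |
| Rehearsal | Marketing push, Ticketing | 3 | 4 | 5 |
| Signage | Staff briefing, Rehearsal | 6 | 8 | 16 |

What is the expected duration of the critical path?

te_Marketing push = (8 + 4·9 + 16)/6 = 60/6 = 10
te_Ticketing = (4 + 4·5 + 6)/6 = 30/6 = 5
te_Staff briefing = (11 + 4·12 + 13)/6 = 72/6 = 12
te_Rehearsal = (3 + 4·4 + 5)/6 = 24/6 = 4
te_Signage = (6 + 4·8 + 16)/6 = 54/6 = 9

Forward pass:
ES_Marketing push = 0; EF_Marketing push = 10
ES_Ticketing = 10; EF_Ticketing = 10+5 = 15
ES_Staff briefing = 10; EF_Staff briefing = 10+12 = 22
ES_Rehearsal = max(EF_Marketing push=10, EF_Ticketing=15) = 15; EF_Rehearsal = 15+4 = 19
ES_Signage = max(EF_Staff briefing=22, EF_Rehearsal=19) = 22; EF_Signage = 22+9 = 31
Expected project duration μ = 31 days. Critical path: Marketing push → Staff briefing → Signage.

31 days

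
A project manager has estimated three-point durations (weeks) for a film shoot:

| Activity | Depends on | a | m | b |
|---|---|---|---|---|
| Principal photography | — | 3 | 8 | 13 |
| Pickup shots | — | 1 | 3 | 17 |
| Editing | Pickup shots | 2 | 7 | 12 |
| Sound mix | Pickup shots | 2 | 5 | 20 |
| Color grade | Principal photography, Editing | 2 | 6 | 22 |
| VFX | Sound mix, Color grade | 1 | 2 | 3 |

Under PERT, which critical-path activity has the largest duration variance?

Color grade

te_Principal photography = (3 + 4·8 + 13)/6 = 48/6 = 8; σ²_Principal photography = ((13−3)/6)² = 2.778
te_Pickup shots = (1 + 4·3 + 17)/6 = 30/6 = 5; σ²_Pickup shots = ((17−1)/6)² = 7.111
te_Editing = (2 + 4·7 + 12)/6 = 42/6 = 7; σ²_Editing = ((12−2)/6)² = 2.778
te_Sound mix = (2 + 4·5 + 20)/6 = 42/6 = 7; σ²_Sound mix = ((20−2)/6)² = 9.000
te_Color grade = (2 + 4·6 + 22)/6 = 48/6 = 8; σ²_Color grade = ((22−2)/6)² = 11.111
te_VFX = (1 + 4·2 + 3)/6 = 12/6 = 2; σ²_VFX = ((3−1)/6)² = 0.111

Forward pass:
ES_Principal photography = 0; EF_Principal photography = 8
ES_Pickup shots = 0; EF_Pickup shots = 5
ES_Editing = 5; EF_Editing = 5+7 = 12
ES_Sound mix = 5; EF_Sound mix = 5+7 = 12
ES_Color grade = max(EF_Principal photography=8, EF_Editing=12) = 12; EF_Color grade = 12+8 = 20
ES_VFX = max(EF_Sound mix=12, EF_Color grade=20) = 20; EF_VFX = 20+2 = 22
Expected project duration μ = 22 weeks. Critical path: Pickup shots → Editing → Color grade → VFX.

Variances on critical path: σ²_Pickup shots=7.111, σ²_Editing=2.778, σ²_Color grade=11.111, σ²_VFX=0.111.
Largest is σ²_Color grade = 11.111.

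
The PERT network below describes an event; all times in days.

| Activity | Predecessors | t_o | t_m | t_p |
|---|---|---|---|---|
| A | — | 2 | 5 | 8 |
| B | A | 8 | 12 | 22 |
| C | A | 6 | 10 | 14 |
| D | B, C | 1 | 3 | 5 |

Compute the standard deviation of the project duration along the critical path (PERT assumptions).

te_A = (2 + 4·5 + 8)/6 = 30/6 = 5; σ²_A = ((8−2)/6)² = 1.000
te_B = (8 + 4·12 + 22)/6 = 78/6 = 13; σ²_B = ((22−8)/6)² = 5.444
te_C = (6 + 4·10 + 14)/6 = 60/6 = 10; σ²_C = ((14−6)/6)² = 1.778
te_D = (1 + 4·3 + 5)/6 = 18/6 = 3; σ²_D = ((5−1)/6)² = 0.444

Forward pass:
ES_A = 0; EF_A = 5
ES_B = 5; EF_B = 5+13 = 18
ES_C = 5; EF_C = 5+10 = 15
ES_D = max(EF_B=18, EF_C=15) = 18; EF_D = 18+3 = 21
Expected project duration μ = 21 days. Critical path: A → B → D.

Variance along critical path = 1.000 + 5.444 + 0.444 = 6.889
σ = √6.889 = 2.625 days

2.62 days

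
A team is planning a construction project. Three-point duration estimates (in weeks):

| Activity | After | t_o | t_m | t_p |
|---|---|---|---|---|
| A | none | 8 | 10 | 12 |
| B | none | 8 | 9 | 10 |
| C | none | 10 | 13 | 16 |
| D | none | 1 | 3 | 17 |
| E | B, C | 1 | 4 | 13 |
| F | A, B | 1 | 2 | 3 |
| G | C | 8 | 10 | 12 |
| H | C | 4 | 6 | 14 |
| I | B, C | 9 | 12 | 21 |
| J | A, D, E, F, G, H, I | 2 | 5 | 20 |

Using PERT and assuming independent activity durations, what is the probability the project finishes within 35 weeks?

te_A = (8 + 4·10 + 12)/6 = 60/6 = 10; σ²_A = ((12−8)/6)² = 0.444
te_B = (8 + 4·9 + 10)/6 = 54/6 = 9; σ²_B = ((10−8)/6)² = 0.111
te_C = (10 + 4·13 + 16)/6 = 78/6 = 13; σ²_C = ((16−10)/6)² = 1.000
te_D = (1 + 4·3 + 17)/6 = 30/6 = 5; σ²_D = ((17−1)/6)² = 7.111
te_E = (1 + 4·4 + 13)/6 = 30/6 = 5; σ²_E = ((13−1)/6)² = 4.000
te_F = (1 + 4·2 + 3)/6 = 12/6 = 2; σ²_F = ((3−1)/6)² = 0.111
te_G = (8 + 4·10 + 12)/6 = 60/6 = 10; σ²_G = ((12−8)/6)² = 0.444
te_H = (4 + 4·6 + 14)/6 = 42/6 = 7; σ²_H = ((14−4)/6)² = 2.778
te_I = (9 + 4·12 + 21)/6 = 78/6 = 13; σ²_I = ((21−9)/6)² = 4.000
te_J = (2 + 4·5 + 20)/6 = 42/6 = 7; σ²_J = ((20−2)/6)² = 9.000

Forward pass:
ES_A = 0; EF_A = 10
ES_B = 0; EF_B = 9
ES_C = 0; EF_C = 13
ES_D = 0; EF_D = 5
ES_E = max(EF_B=9, EF_C=13) = 13; EF_E = 13+5 = 18
ES_F = max(EF_A=10, EF_B=9) = 10; EF_F = 10+2 = 12
ES_G = 13; EF_G = 13+10 = 23
ES_H = 13; EF_H = 13+7 = 20
ES_I = max(EF_B=9, EF_C=13) = 13; EF_I = 13+13 = 26
ES_J = max(EF_A=10, EF_D=5, EF_E=18, EF_F=12, EF_G=23, EF_H=20, EF_I=26) = 26; EF_J = 26+7 = 33
Expected project duration μ = 33 weeks. Critical path: C → I → J.

Variance along critical path = 1.000 + 4.000 + 9.000 = 14.000; σ = √14.000 = 3.742 weeks.
Z = (35 − 33) / 3.742 = 0.535
P(T ≤ 35) = Φ(0.535) ≈ 0.704

0.704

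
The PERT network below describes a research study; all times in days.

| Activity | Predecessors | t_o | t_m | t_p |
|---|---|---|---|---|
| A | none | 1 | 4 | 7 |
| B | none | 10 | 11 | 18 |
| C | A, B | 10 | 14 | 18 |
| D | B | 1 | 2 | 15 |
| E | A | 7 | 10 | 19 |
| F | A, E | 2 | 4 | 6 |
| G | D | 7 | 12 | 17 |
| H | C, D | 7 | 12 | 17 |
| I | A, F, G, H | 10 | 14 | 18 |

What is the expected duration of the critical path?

te_A = (1 + 4·4 + 7)/6 = 24/6 = 4
te_B = (10 + 4·11 + 18)/6 = 72/6 = 12
te_C = (10 + 4·14 + 18)/6 = 84/6 = 14
te_D = (1 + 4·2 + 15)/6 = 24/6 = 4
te_E = (7 + 4·10 + 19)/6 = 66/6 = 11
te_F = (2 + 4·4 + 6)/6 = 24/6 = 4
te_G = (7 + 4·12 + 17)/6 = 72/6 = 12
te_H = (7 + 4·12 + 17)/6 = 72/6 = 12
te_I = (10 + 4·14 + 18)/6 = 84/6 = 14

Forward pass:
ES_A = 0; EF_A = 4
ES_B = 0; EF_B = 12
ES_C = max(EF_A=4, EF_B=12) = 12; EF_C = 12+14 = 26
ES_D = 12; EF_D = 12+4 = 16
ES_E = 4; EF_E = 4+11 = 15
ES_F = max(EF_A=4, EF_E=15) = 15; EF_F = 15+4 = 19
ES_G = 16; EF_G = 16+12 = 28
ES_H = max(EF_C=26, EF_D=16) = 26; EF_H = 26+12 = 38
ES_I = max(EF_A=4, EF_F=19, EF_G=28, EF_H=38) = 38; EF_I = 38+14 = 52
Expected project duration μ = 52 days. Critical path: B → C → H → I.

52 days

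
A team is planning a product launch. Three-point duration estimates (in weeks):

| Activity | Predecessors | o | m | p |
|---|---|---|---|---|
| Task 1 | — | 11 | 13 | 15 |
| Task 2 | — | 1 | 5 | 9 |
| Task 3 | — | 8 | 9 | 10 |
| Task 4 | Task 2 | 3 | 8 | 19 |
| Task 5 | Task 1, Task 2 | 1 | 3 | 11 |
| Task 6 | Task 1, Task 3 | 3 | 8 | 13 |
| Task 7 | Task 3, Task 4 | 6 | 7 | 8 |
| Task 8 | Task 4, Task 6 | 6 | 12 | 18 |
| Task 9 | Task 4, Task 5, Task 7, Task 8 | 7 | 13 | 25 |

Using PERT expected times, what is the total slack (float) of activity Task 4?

7 weeks

te_Task 1 = (11 + 4·13 + 15)/6 = 78/6 = 13
te_Task 2 = (1 + 4·5 + 9)/6 = 30/6 = 5
te_Task 3 = (8 + 4·9 + 10)/6 = 54/6 = 9
te_Task 4 = (3 + 4·8 + 19)/6 = 54/6 = 9
te_Task 5 = (1 + 4·3 + 11)/6 = 24/6 = 4
te_Task 6 = (3 + 4·8 + 13)/6 = 48/6 = 8
te_Task 7 = (6 + 4·7 + 8)/6 = 42/6 = 7
te_Task 8 = (6 + 4·12 + 18)/6 = 72/6 = 12
te_Task 9 = (7 + 4·13 + 25)/6 = 84/6 = 14

Forward pass:
ES_Task 1 = 0; EF_Task 1 = 13
ES_Task 2 = 0; EF_Task 2 = 5
ES_Task 3 = 0; EF_Task 3 = 9
ES_Task 4 = 5; EF_Task 4 = 5+9 = 14
ES_Task 5 = max(EF_Task 1=13, EF_Task 2=5) = 13; EF_Task 5 = 13+4 = 17
ES_Task 6 = max(EF_Task 1=13, EF_Task 3=9) = 13; EF_Task 6 = 13+8 = 21
ES_Task 7 = max(EF_Task 3=9, EF_Task 4=14) = 14; EF_Task 7 = 14+7 = 21
ES_Task 8 = max(EF_Task 4=14, EF_Task 6=21) = 21; EF_Task 8 = 21+12 = 33
ES_Task 9 = max(EF_Task 4=14, EF_Task 5=17, EF_Task 7=21, EF_Task 8=33) = 33; EF_Task 9 = 33+14 = 47
Expected project duration μ = 47 weeks. Critical path: Task 1 → Task 6 → Task 8 → Task 9.

Backward pass:
LF_Task 9 = 47; LS_Task 9 = 47−14 = 33
LF_Task 8 = LS_Task 9 = 33; LS_Task 8 = 33−12 = 21
LF_Task 7 = LS_Task 9 = 33; LS_Task 7 = 33−7 = 26
LF_Task 6 = LS_Task 8 = 21; LS_Task 6 = 21−8 = 13
LF_Task 5 = LS_Task 9 = 33; LS_Task 5 = 33−4 = 29
LF_Task 4 = min(LS_Task 7=26, LS_Task 8=21, LS_Task 9=33) = 21; LS_Task 4 = 21−9 = 12
LF_Task 3 = min(LS_Task 6=13, LS_Task 7=26) = 13; LS_Task 3 = 13−9 = 4
LF_Task 2 = min(LS_Task 4=12, LS_Task 5=29) = 12; LS_Task 2 = 12−5 = 7
LF_Task 1 = min(LS_Task 5=29, LS_Task 6=13) = 13; LS_Task 1 = 13−13 = 0
Slack_Task 4 = LS_Task 4 − ES_Task 4 = 12 − 5 = 7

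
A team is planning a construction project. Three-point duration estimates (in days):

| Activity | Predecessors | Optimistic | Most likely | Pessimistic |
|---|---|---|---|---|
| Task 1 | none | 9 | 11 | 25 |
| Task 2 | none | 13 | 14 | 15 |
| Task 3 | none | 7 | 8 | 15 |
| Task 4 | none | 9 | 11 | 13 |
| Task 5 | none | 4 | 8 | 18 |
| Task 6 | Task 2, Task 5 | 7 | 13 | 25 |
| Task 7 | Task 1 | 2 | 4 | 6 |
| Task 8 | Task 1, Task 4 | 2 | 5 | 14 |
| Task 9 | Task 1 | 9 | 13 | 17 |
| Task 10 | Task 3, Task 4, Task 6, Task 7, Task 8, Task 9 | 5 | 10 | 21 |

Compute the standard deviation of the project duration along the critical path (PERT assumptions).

te_Task 1 = (9 + 4·11 + 25)/6 = 78/6 = 13; σ²_Task 1 = ((25−9)/6)² = 7.111
te_Task 2 = (13 + 4·14 + 15)/6 = 84/6 = 14; σ²_Task 2 = ((15−13)/6)² = 0.111
te_Task 3 = (7 + 4·8 + 15)/6 = 54/6 = 9; σ²_Task 3 = ((15−7)/6)² = 1.778
te_Task 4 = (9 + 4·11 + 13)/6 = 66/6 = 11; σ²_Task 4 = ((13−9)/6)² = 0.444
te_Task 5 = (4 + 4·8 + 18)/6 = 54/6 = 9; σ²_Task 5 = ((18−4)/6)² = 5.444
te_Task 6 = (7 + 4·13 + 25)/6 = 84/6 = 14; σ²_Task 6 = ((25−7)/6)² = 9.000
te_Task 7 = (2 + 4·4 + 6)/6 = 24/6 = 4; σ²_Task 7 = ((6−2)/6)² = 0.444
te_Task 8 = (2 + 4·5 + 14)/6 = 36/6 = 6; σ²_Task 8 = ((14−2)/6)² = 4.000
te_Task 9 = (9 + 4·13 + 17)/6 = 78/6 = 13; σ²_Task 9 = ((17−9)/6)² = 1.778
te_Task 10 = (5 + 4·10 + 21)/6 = 66/6 = 11; σ²_Task 10 = ((21−5)/6)² = 7.111

Forward pass:
ES_Task 1 = 0; EF_Task 1 = 13
ES_Task 2 = 0; EF_Task 2 = 14
ES_Task 3 = 0; EF_Task 3 = 9
ES_Task 4 = 0; EF_Task 4 = 11
ES_Task 5 = 0; EF_Task 5 = 9
ES_Task 6 = max(EF_Task 2=14, EF_Task 5=9) = 14; EF_Task 6 = 14+14 = 28
ES_Task 7 = 13; EF_Task 7 = 13+4 = 17
ES_Task 8 = max(EF_Task 1=13, EF_Task 4=11) = 13; EF_Task 8 = 13+6 = 19
ES_Task 9 = 13; EF_Task 9 = 13+13 = 26
ES_Task 10 = max(EF_Task 3=9, EF_Task 4=11, EF_Task 6=28, EF_Task 7=17, EF_Task 8=19, EF_Task 9=26) = 28; EF_Task 10 = 28+11 = 39
Expected project duration μ = 39 days. Critical path: Task 2 → Task 6 → Task 10.

Variance along critical path = 0.111 + 9.000 + 7.111 = 16.222
σ = √16.222 = 4.028 days

4.03 days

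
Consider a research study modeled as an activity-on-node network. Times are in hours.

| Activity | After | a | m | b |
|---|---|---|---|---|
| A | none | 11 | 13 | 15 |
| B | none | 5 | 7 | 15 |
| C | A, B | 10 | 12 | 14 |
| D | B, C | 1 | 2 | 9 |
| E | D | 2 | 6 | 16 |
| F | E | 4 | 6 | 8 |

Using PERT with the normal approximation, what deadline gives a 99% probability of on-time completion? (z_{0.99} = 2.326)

47.8 hours

te_A = (11 + 4·13 + 15)/6 = 78/6 = 13; σ²_A = ((15−11)/6)² = 0.444
te_B = (5 + 4·7 + 15)/6 = 48/6 = 8; σ²_B = ((15−5)/6)² = 2.778
te_C = (10 + 4·12 + 14)/6 = 72/6 = 12; σ²_C = ((14−10)/6)² = 0.444
te_D = (1 + 4·2 + 9)/6 = 18/6 = 3; σ²_D = ((9−1)/6)² = 1.778
te_E = (2 + 4·6 + 16)/6 = 42/6 = 7; σ²_E = ((16−2)/6)² = 5.444
te_F = (4 + 4·6 + 8)/6 = 36/6 = 6; σ²_F = ((8−4)/6)² = 0.444

Forward pass:
ES_A = 0; EF_A = 13
ES_B = 0; EF_B = 8
ES_C = max(EF_A=13, EF_B=8) = 13; EF_C = 13+12 = 25
ES_D = max(EF_B=8, EF_C=25) = 25; EF_D = 25+3 = 28
ES_E = 28; EF_E = 28+7 = 35
ES_F = 35; EF_F = 35+6 = 41
Expected project duration μ = 41 hours. Critical path: A → C → D → E → F.

Variance along critical path = 0.444 + 0.444 + 1.778 + 5.444 + 0.444 = 8.556; σ = 2.925 hours.
D = μ + z·σ = 41 + 2.326·2.925 = 47.8 hours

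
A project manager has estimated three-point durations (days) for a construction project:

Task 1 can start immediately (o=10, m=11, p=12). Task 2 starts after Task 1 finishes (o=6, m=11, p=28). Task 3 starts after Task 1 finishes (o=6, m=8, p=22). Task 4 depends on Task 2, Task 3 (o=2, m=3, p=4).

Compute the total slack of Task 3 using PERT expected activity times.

te_Task 1 = (10 + 4·11 + 12)/6 = 66/6 = 11
te_Task 2 = (6 + 4·11 + 28)/6 = 78/6 = 13
te_Task 3 = (6 + 4·8 + 22)/6 = 60/6 = 10
te_Task 4 = (2 + 4·3 + 4)/6 = 18/6 = 3

Forward pass:
ES_Task 1 = 0; EF_Task 1 = 11
ES_Task 2 = 11; EF_Task 2 = 11+13 = 24
ES_Task 3 = 11; EF_Task 3 = 11+10 = 21
ES_Task 4 = max(EF_Task 2=24, EF_Task 3=21) = 24; EF_Task 4 = 24+3 = 27
Expected project duration μ = 27 days. Critical path: Task 1 → Task 2 → Task 4.

Backward pass:
LF_Task 4 = 27; LS_Task 4 = 27−3 = 24
LF_Task 3 = LS_Task 4 = 24; LS_Task 3 = 24−10 = 14
LF_Task 2 = LS_Task 4 = 24; LS_Task 2 = 24−13 = 11
LF_Task 1 = min(LS_Task 2=11, LS_Task 3=14) = 11; LS_Task 1 = 11−11 = 0
Slack_Task 3 = LS_Task 3 − ES_Task 3 = 14 − 11 = 3

3 days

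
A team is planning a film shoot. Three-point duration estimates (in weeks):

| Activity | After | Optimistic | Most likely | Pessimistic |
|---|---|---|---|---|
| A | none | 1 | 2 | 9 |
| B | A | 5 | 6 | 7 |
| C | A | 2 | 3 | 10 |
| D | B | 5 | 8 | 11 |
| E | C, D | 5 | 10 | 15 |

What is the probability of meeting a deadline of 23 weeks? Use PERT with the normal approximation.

0.046

te_A = (1 + 4·2 + 9)/6 = 18/6 = 3; σ²_A = ((9−1)/6)² = 1.778
te_B = (5 + 4·6 + 7)/6 = 36/6 = 6; σ²_B = ((7−5)/6)² = 0.111
te_C = (2 + 4·3 + 10)/6 = 24/6 = 4; σ²_C = ((10−2)/6)² = 1.778
te_D = (5 + 4·8 + 11)/6 = 48/6 = 8; σ²_D = ((11−5)/6)² = 1.000
te_E = (5 + 4·10 + 15)/6 = 60/6 = 10; σ²_E = ((15−5)/6)² = 2.778

Forward pass:
ES_A = 0; EF_A = 3
ES_B = 3; EF_B = 3+6 = 9
ES_C = 3; EF_C = 3+4 = 7
ES_D = 9; EF_D = 9+8 = 17
ES_E = max(EF_C=7, EF_D=17) = 17; EF_E = 17+10 = 27
Expected project duration μ = 27 weeks. Critical path: A → B → D → E.

Variance along critical path = 1.778 + 0.111 + 1.000 + 2.778 = 5.667; σ = √5.667 = 2.380 weeks.
Z = (23 − 27) / 2.380 = -1.680
P(T ≤ 23) = Φ(-1.680) ≈ 0.046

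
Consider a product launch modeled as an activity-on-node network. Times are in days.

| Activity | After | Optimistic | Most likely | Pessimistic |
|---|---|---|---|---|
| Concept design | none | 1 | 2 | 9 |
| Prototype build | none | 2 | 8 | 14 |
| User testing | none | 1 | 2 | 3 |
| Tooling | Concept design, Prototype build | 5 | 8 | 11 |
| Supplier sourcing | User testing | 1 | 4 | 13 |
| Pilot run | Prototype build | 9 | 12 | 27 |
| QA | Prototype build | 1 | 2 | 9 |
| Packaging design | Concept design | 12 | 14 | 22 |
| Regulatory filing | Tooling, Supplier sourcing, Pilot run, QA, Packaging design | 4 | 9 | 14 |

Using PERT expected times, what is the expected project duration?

31 days

te_Concept design = (1 + 4·2 + 9)/6 = 18/6 = 3
te_Prototype build = (2 + 4·8 + 14)/6 = 48/6 = 8
te_User testing = (1 + 4·2 + 3)/6 = 12/6 = 2
te_Tooling = (5 + 4·8 + 11)/6 = 48/6 = 8
te_Supplier sourcing = (1 + 4·4 + 13)/6 = 30/6 = 5
te_Pilot run = (9 + 4·12 + 27)/6 = 84/6 = 14
te_QA = (1 + 4·2 + 9)/6 = 18/6 = 3
te_Packaging design = (12 + 4·14 + 22)/6 = 90/6 = 15
te_Regulatory filing = (4 + 4·9 + 14)/6 = 54/6 = 9

Forward pass:
ES_Concept design = 0; EF_Concept design = 3
ES_Prototype build = 0; EF_Prototype build = 8
ES_User testing = 0; EF_User testing = 2
ES_Tooling = max(EF_Concept design=3, EF_Prototype build=8) = 8; EF_Tooling = 8+8 = 16
ES_Supplier sourcing = 2; EF_Supplier sourcing = 2+5 = 7
ES_Pilot run = 8; EF_Pilot run = 8+14 = 22
ES_QA = 8; EF_QA = 8+3 = 11
ES_Packaging design = 3; EF_Packaging design = 3+15 = 18
ES_Regulatory filing = max(EF_Tooling=16, EF_Supplier sourcing=7, EF_Pilot run=22, EF_QA=11, EF_Packaging design=18) = 22; EF_Regulatory filing = 22+9 = 31
Expected project duration μ = 31 days. Critical path: Prototype build → Pilot run → Regulatory filing.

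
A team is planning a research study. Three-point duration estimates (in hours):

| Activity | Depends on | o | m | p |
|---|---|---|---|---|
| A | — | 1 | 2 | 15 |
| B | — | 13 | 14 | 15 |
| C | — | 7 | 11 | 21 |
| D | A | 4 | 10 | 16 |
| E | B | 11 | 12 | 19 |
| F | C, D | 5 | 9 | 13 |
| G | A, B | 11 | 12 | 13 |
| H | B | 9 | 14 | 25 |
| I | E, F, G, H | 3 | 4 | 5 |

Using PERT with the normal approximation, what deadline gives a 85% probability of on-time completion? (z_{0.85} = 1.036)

te_A = (1 + 4·2 + 15)/6 = 24/6 = 4; σ²_A = ((15−1)/6)² = 5.444
te_B = (13 + 4·14 + 15)/6 = 84/6 = 14; σ²_B = ((15−13)/6)² = 0.111
te_C = (7 + 4·11 + 21)/6 = 72/6 = 12; σ²_C = ((21−7)/6)² = 5.444
te_D = (4 + 4·10 + 16)/6 = 60/6 = 10; σ²_D = ((16−4)/6)² = 4.000
te_E = (11 + 4·12 + 19)/6 = 78/6 = 13; σ²_E = ((19−11)/6)² = 1.778
te_F = (5 + 4·9 + 13)/6 = 54/6 = 9; σ²_F = ((13−5)/6)² = 1.778
te_G = (11 + 4·12 + 13)/6 = 72/6 = 12; σ²_G = ((13−11)/6)² = 0.111
te_H = (9 + 4·14 + 25)/6 = 90/6 = 15; σ²_H = ((25−9)/6)² = 7.111
te_I = (3 + 4·4 + 5)/6 = 24/6 = 4; σ²_I = ((5−3)/6)² = 0.111

Forward pass:
ES_A = 0; EF_A = 4
ES_B = 0; EF_B = 14
ES_C = 0; EF_C = 12
ES_D = 4; EF_D = 4+10 = 14
ES_E = 14; EF_E = 14+13 = 27
ES_F = max(EF_C=12, EF_D=14) = 14; EF_F = 14+9 = 23
ES_G = max(EF_A=4, EF_B=14) = 14; EF_G = 14+12 = 26
ES_H = 14; EF_H = 14+15 = 29
ES_I = max(EF_E=27, EF_F=23, EF_G=26, EF_H=29) = 29; EF_I = 29+4 = 33
Expected project duration μ = 33 hours. Critical path: B → H → I.

Variance along critical path = 0.111 + 7.111 + 0.111 = 7.333; σ = 2.708 hours.
D = μ + z·σ = 33 + 1.036·2.708 = 35.8 hours

35.8 hours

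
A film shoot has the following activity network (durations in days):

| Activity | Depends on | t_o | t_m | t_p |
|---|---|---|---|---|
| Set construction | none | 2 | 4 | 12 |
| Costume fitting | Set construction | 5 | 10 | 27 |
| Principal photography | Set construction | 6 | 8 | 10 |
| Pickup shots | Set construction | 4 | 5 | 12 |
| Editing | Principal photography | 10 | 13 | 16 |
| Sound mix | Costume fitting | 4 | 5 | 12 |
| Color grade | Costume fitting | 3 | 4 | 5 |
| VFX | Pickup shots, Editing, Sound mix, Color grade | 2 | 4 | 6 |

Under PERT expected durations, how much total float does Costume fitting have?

te_Set construction = (2 + 4·4 + 12)/6 = 30/6 = 5
te_Costume fitting = (5 + 4·10 + 27)/6 = 72/6 = 12
te_Principal photography = (6 + 4·8 + 10)/6 = 48/6 = 8
te_Pickup shots = (4 + 4·5 + 12)/6 = 36/6 = 6
te_Editing = (10 + 4·13 + 16)/6 = 78/6 = 13
te_Sound mix = (4 + 4·5 + 12)/6 = 36/6 = 6
te_Color grade = (3 + 4·4 + 5)/6 = 24/6 = 4
te_VFX = (2 + 4·4 + 6)/6 = 24/6 = 4

Forward pass:
ES_Set construction = 0; EF_Set construction = 5
ES_Costume fitting = 5; EF_Costume fitting = 5+12 = 17
ES_Principal photography = 5; EF_Principal photography = 5+8 = 13
ES_Pickup shots = 5; EF_Pickup shots = 5+6 = 11
ES_Editing = 13; EF_Editing = 13+13 = 26
ES_Sound mix = 17; EF_Sound mix = 17+6 = 23
ES_Color grade = 17; EF_Color grade = 17+4 = 21
ES_VFX = max(EF_Pickup shots=11, EF_Editing=26, EF_Sound mix=23, EF_Color grade=21) = 26; EF_VFX = 26+4 = 30
Expected project duration μ = 30 days. Critical path: Set construction → Principal photography → Editing → VFX.

Backward pass:
LF_VFX = 30; LS_VFX = 30−4 = 26
LF_Color grade = LS_VFX = 26; LS_Color grade = 26−4 = 22
LF_Sound mix = LS_VFX = 26; LS_Sound mix = 26−6 = 20
LF_Editing = LS_VFX = 26; LS_Editing = 26−13 = 13
LF_Pickup shots = LS_VFX = 26; LS_Pickup shots = 26−6 = 20
LF_Principal photography = LS_Editing = 13; LS_Principal photography = 13−8 = 5
LF_Costume fitting = min(LS_Sound mix=20, LS_Color grade=22) = 20; LS_Costume fitting = 20−12 = 8
LF_Set construction = min(LS_Costume fitting=8, LS_Principal photography=5, LS_Pickup shots=20) = 5; LS_Set construction = 5−5 = 0
Slack_Costume fitting = LS_Costume fitting − ES_Costume fitting = 8 − 5 = 3

3 days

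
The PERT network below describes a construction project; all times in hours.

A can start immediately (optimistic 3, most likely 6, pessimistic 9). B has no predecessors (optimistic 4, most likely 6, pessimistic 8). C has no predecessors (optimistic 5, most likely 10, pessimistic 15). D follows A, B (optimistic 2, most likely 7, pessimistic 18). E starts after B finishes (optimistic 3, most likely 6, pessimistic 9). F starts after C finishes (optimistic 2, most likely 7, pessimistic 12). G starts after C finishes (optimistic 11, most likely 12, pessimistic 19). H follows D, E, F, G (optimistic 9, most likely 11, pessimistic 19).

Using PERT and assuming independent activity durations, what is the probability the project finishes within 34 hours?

0.356

te_A = (3 + 4·6 + 9)/6 = 36/6 = 6; σ²_A = ((9−3)/6)² = 1.000
te_B = (4 + 4·6 + 8)/6 = 36/6 = 6; σ²_B = ((8−4)/6)² = 0.444
te_C = (5 + 4·10 + 15)/6 = 60/6 = 10; σ²_C = ((15−5)/6)² = 2.778
te_D = (2 + 4·7 + 18)/6 = 48/6 = 8; σ²_D = ((18−2)/6)² = 7.111
te_E = (3 + 4·6 + 9)/6 = 36/6 = 6; σ²_E = ((9−3)/6)² = 1.000
te_F = (2 + 4·7 + 12)/6 = 42/6 = 7; σ²_F = ((12−2)/6)² = 2.778
te_G = (11 + 4·12 + 19)/6 = 78/6 = 13; σ²_G = ((19−11)/6)² = 1.778
te_H = (9 + 4·11 + 19)/6 = 72/6 = 12; σ²_H = ((19−9)/6)² = 2.778

Forward pass:
ES_A = 0; EF_A = 6
ES_B = 0; EF_B = 6
ES_C = 0; EF_C = 10
ES_D = max(EF_A=6, EF_B=6) = 6; EF_D = 6+8 = 14
ES_E = 6; EF_E = 6+6 = 12
ES_F = 10; EF_F = 10+7 = 17
ES_G = 10; EF_G = 10+13 = 23
ES_H = max(EF_D=14, EF_E=12, EF_F=17, EF_G=23) = 23; EF_H = 23+12 = 35
Expected project duration μ = 35 hours. Critical path: C → G → H.

Variance along critical path = 2.778 + 1.778 + 2.778 = 7.333; σ = √7.333 = 2.708 hours.
Z = (34 − 35) / 2.708 = -0.369
P(T ≤ 34) = Φ(-0.369) ≈ 0.356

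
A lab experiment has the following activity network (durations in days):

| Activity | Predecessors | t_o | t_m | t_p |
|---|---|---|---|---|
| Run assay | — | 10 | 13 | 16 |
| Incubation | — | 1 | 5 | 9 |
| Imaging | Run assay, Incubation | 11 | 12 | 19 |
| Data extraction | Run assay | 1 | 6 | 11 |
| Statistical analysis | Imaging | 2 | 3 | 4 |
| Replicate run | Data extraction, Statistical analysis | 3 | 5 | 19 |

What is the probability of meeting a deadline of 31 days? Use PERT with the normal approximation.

0.057

te_Run assay = (10 + 4·13 + 16)/6 = 78/6 = 13; σ²_Run assay = ((16−10)/6)² = 1.000
te_Incubation = (1 + 4·5 + 9)/6 = 30/6 = 5; σ²_Incubation = ((9−1)/6)² = 1.778
te_Imaging = (11 + 4·12 + 19)/6 = 78/6 = 13; σ²_Imaging = ((19−11)/6)² = 1.778
te_Data extraction = (1 + 4·6 + 11)/6 = 36/6 = 6; σ²_Data extraction = ((11−1)/6)² = 2.778
te_Statistical analysis = (2 + 4·3 + 4)/6 = 18/6 = 3; σ²_Statistical analysis = ((4−2)/6)² = 0.111
te_Replicate run = (3 + 4·5 + 19)/6 = 42/6 = 7; σ²_Replicate run = ((19−3)/6)² = 7.111

Forward pass:
ES_Run assay = 0; EF_Run assay = 13
ES_Incubation = 0; EF_Incubation = 5
ES_Imaging = max(EF_Run assay=13, EF_Incubation=5) = 13; EF_Imaging = 13+13 = 26
ES_Data extraction = 13; EF_Data extraction = 13+6 = 19
ES_Statistical analysis = 26; EF_Statistical analysis = 26+3 = 29
ES_Replicate run = max(EF_Data extraction=19, EF_Statistical analysis=29) = 29; EF_Replicate run = 29+7 = 36
Expected project duration μ = 36 days. Critical path: Run assay → Imaging → Statistical analysis → Replicate run.

Variance along critical path = 1.000 + 1.778 + 0.111 + 7.111 = 10.000; σ = √10.000 = 3.162 days.
Z = (31 − 36) / 3.162 = -1.581
P(T ≤ 31) = Φ(-1.581) ≈ 0.057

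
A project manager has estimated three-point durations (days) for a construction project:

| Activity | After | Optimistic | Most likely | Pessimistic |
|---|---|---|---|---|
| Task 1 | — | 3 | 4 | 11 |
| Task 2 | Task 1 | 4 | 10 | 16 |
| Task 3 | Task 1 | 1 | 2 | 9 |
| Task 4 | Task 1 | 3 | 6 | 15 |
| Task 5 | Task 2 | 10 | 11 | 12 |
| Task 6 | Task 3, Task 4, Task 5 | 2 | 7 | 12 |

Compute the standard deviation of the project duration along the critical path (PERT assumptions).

te_Task 1 = (3 + 4·4 + 11)/6 = 30/6 = 5; σ²_Task 1 = ((11−3)/6)² = 1.778
te_Task 2 = (4 + 4·10 + 16)/6 = 60/6 = 10; σ²_Task 2 = ((16−4)/6)² = 4.000
te_Task 3 = (1 + 4·2 + 9)/6 = 18/6 = 3; σ²_Task 3 = ((9−1)/6)² = 1.778
te_Task 4 = (3 + 4·6 + 15)/6 = 42/6 = 7; σ²_Task 4 = ((15−3)/6)² = 4.000
te_Task 5 = (10 + 4·11 + 12)/6 = 66/6 = 11; σ²_Task 5 = ((12−10)/6)² = 0.111
te_Task 6 = (2 + 4·7 + 12)/6 = 42/6 = 7; σ²_Task 6 = ((12−2)/6)² = 2.778

Forward pass:
ES_Task 1 = 0; EF_Task 1 = 5
ES_Task 2 = 5; EF_Task 2 = 5+10 = 15
ES_Task 3 = 5; EF_Task 3 = 5+3 = 8
ES_Task 4 = 5; EF_Task 4 = 5+7 = 12
ES_Task 5 = 15; EF_Task 5 = 15+11 = 26
ES_Task 6 = max(EF_Task 3=8, EF_Task 4=12, EF_Task 5=26) = 26; EF_Task 6 = 26+7 = 33
Expected project duration μ = 33 days. Critical path: Task 1 → Task 2 → Task 5 → Task 6.

Variance along critical path = 1.778 + 4.000 + 0.111 + 2.778 = 8.667
σ = √8.667 = 2.944 days

2.94 days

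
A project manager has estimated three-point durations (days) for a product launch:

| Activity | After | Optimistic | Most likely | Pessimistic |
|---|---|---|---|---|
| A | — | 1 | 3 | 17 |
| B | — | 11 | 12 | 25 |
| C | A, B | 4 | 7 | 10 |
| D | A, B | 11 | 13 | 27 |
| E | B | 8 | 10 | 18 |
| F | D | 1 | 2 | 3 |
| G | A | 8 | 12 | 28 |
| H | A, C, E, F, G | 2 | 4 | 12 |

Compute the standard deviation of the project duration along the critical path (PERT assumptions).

3.93 days

te_A = (1 + 4·3 + 17)/6 = 30/6 = 5; σ²_A = ((17−1)/6)² = 7.111
te_B = (11 + 4·12 + 25)/6 = 84/6 = 14; σ²_B = ((25−11)/6)² = 5.444
te_C = (4 + 4·7 + 10)/6 = 42/6 = 7; σ²_C = ((10−4)/6)² = 1.000
te_D = (11 + 4·13 + 27)/6 = 90/6 = 15; σ²_D = ((27−11)/6)² = 7.111
te_E = (8 + 4·10 + 18)/6 = 66/6 = 11; σ²_E = ((18−8)/6)² = 2.778
te_F = (1 + 4·2 + 3)/6 = 12/6 = 2; σ²_F = ((3−1)/6)² = 0.111
te_G = (8 + 4·12 + 28)/6 = 84/6 = 14; σ²_G = ((28−8)/6)² = 11.111
te_H = (2 + 4·4 + 12)/6 = 30/6 = 5; σ²_H = ((12−2)/6)² = 2.778

Forward pass:
ES_A = 0; EF_A = 5
ES_B = 0; EF_B = 14
ES_C = max(EF_A=5, EF_B=14) = 14; EF_C = 14+7 = 21
ES_D = max(EF_A=5, EF_B=14) = 14; EF_D = 14+15 = 29
ES_E = 14; EF_E = 14+11 = 25
ES_F = 29; EF_F = 29+2 = 31
ES_G = 5; EF_G = 5+14 = 19
ES_H = max(EF_A=5, EF_C=21, EF_E=25, EF_F=31, EF_G=19) = 31; EF_H = 31+5 = 36
Expected project duration μ = 36 days. Critical path: B → D → F → H.

Variance along critical path = 5.444 + 7.111 + 0.111 + 2.778 = 15.444
σ = √15.444 = 3.930 days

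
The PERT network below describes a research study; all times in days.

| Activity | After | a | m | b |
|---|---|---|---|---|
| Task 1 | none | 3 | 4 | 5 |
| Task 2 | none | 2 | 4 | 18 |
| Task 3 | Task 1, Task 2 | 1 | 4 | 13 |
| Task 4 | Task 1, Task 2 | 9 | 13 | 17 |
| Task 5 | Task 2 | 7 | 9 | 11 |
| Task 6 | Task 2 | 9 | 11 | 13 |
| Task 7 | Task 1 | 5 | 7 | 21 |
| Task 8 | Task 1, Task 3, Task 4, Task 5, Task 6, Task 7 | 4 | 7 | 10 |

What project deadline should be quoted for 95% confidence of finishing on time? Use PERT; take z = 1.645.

31.2 days

te_Task 1 = (3 + 4·4 + 5)/6 = 24/6 = 4; σ²_Task 1 = ((5−3)/6)² = 0.111
te_Task 2 = (2 + 4·4 + 18)/6 = 36/6 = 6; σ²_Task 2 = ((18−2)/6)² = 7.111
te_Task 3 = (1 + 4·4 + 13)/6 = 30/6 = 5; σ²_Task 3 = ((13−1)/6)² = 4.000
te_Task 4 = (9 + 4·13 + 17)/6 = 78/6 = 13; σ²_Task 4 = ((17−9)/6)² = 1.778
te_Task 5 = (7 + 4·9 + 11)/6 = 54/6 = 9; σ²_Task 5 = ((11−7)/6)² = 0.444
te_Task 6 = (9 + 4·11 + 13)/6 = 66/6 = 11; σ²_Task 6 = ((13−9)/6)² = 0.444
te_Task 7 = (5 + 4·7 + 21)/6 = 54/6 = 9; σ²_Task 7 = ((21−5)/6)² = 7.111
te_Task 8 = (4 + 4·7 + 10)/6 = 42/6 = 7; σ²_Task 8 = ((10−4)/6)² = 1.000

Forward pass:
ES_Task 1 = 0; EF_Task 1 = 4
ES_Task 2 = 0; EF_Task 2 = 6
ES_Task 3 = max(EF_Task 1=4, EF_Task 2=6) = 6; EF_Task 3 = 6+5 = 11
ES_Task 4 = max(EF_Task 1=4, EF_Task 2=6) = 6; EF_Task 4 = 6+13 = 19
ES_Task 5 = 6; EF_Task 5 = 6+9 = 15
ES_Task 6 = 6; EF_Task 6 = 6+11 = 17
ES_Task 7 = 4; EF_Task 7 = 4+9 = 13
ES_Task 8 = max(EF_Task 1=4, EF_Task 3=11, EF_Task 4=19, EF_Task 5=15, EF_Task 6=17, EF_Task 7=13) = 19; EF_Task 8 = 19+7 = 26
Expected project duration μ = 26 days. Critical path: Task 2 → Task 4 → Task 8.

Variance along critical path = 7.111 + 1.778 + 1.000 = 9.889; σ = 3.145 days.
D = μ + z·σ = 26 + 1.645·3.145 = 31.2 days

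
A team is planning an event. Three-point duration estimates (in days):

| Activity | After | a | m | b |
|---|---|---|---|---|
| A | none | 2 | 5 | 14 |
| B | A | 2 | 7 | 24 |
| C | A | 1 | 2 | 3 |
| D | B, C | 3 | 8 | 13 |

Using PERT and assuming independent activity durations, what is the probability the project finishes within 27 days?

0.813

te_A = (2 + 4·5 + 14)/6 = 36/6 = 6; σ²_A = ((14−2)/6)² = 4.000
te_B = (2 + 4·7 + 24)/6 = 54/6 = 9; σ²_B = ((24−2)/6)² = 13.444
te_C = (1 + 4·2 + 3)/6 = 12/6 = 2; σ²_C = ((3−1)/6)² = 0.111
te_D = (3 + 4·8 + 13)/6 = 48/6 = 8; σ²_D = ((13−3)/6)² = 2.778

Forward pass:
ES_A = 0; EF_A = 6
ES_B = 6; EF_B = 6+9 = 15
ES_C = 6; EF_C = 6+2 = 8
ES_D = max(EF_B=15, EF_C=8) = 15; EF_D = 15+8 = 23
Expected project duration μ = 23 days. Critical path: A → B → D.

Variance along critical path = 4.000 + 13.444 + 2.778 = 20.222; σ = √20.222 = 4.497 days.
Z = (27 − 23) / 4.497 = 0.889
P(T ≤ 27) = Φ(0.889) ≈ 0.813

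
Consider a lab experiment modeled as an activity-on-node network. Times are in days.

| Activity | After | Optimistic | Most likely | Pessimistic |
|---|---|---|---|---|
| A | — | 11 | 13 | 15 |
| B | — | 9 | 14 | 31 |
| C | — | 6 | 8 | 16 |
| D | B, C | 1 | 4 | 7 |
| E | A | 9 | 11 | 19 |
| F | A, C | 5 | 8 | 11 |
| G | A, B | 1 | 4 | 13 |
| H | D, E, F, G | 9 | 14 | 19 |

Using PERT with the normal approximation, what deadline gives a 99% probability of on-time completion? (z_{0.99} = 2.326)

te_A = (11 + 4·13 + 15)/6 = 78/6 = 13; σ²_A = ((15−11)/6)² = 0.444
te_B = (9 + 4·14 + 31)/6 = 96/6 = 16; σ²_B = ((31−9)/6)² = 13.444
te_C = (6 + 4·8 + 16)/6 = 54/6 = 9; σ²_C = ((16−6)/6)² = 2.778
te_D = (1 + 4·4 + 7)/6 = 24/6 = 4; σ²_D = ((7−1)/6)² = 1.000
te_E = (9 + 4·11 + 19)/6 = 72/6 = 12; σ²_E = ((19−9)/6)² = 2.778
te_F = (5 + 4·8 + 11)/6 = 48/6 = 8; σ²_F = ((11−5)/6)² = 1.000
te_G = (1 + 4·4 + 13)/6 = 30/6 = 5; σ²_G = ((13−1)/6)² = 4.000
te_H = (9 + 4·14 + 19)/6 = 84/6 = 14; σ²_H = ((19−9)/6)² = 2.778

Forward pass:
ES_A = 0; EF_A = 13
ES_B = 0; EF_B = 16
ES_C = 0; EF_C = 9
ES_D = max(EF_B=16, EF_C=9) = 16; EF_D = 16+4 = 20
ES_E = 13; EF_E = 13+12 = 25
ES_F = max(EF_A=13, EF_C=9) = 13; EF_F = 13+8 = 21
ES_G = max(EF_A=13, EF_B=16) = 16; EF_G = 16+5 = 21
ES_H = max(EF_D=20, EF_E=25, EF_F=21, EF_G=21) = 25; EF_H = 25+14 = 39
Expected project duration μ = 39 days. Critical path: A → E → H.

Variance along critical path = 0.444 + 2.778 + 2.778 = 6.000; σ = 2.449 days.
D = μ + z·σ = 39 + 2.326·2.449 = 44.7 days

44.7 days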